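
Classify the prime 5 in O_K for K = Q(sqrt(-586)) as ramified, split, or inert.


K = Q(sqrt(-586)). Since d mod 4 = 2, disc(K) = -2344.
Check p | disc: -2344 mod 5 = 1.
p does not divide disc. Compute Legendre symbol (d/p):
4^((5-1)/2) mod 5 = 1
(d/p) = 1, so p splits: (p) = P*P' with e=1, f=1, g=2.
Therefore p is split.

split


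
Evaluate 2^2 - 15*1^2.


x^2 - d*y^2
= 2^2 - 15*1^2
= 4 - 15
= -11

-11


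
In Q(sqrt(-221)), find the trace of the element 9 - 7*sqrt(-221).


Tr(a + b*sqrt(d)) = (a + b*sqrt(d)) + (a - b*sqrt(d)) = 2a
= 2 * (9)
= 18

18


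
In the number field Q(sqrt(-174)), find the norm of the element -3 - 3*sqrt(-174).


N(a + b*sqrt(d)) = a^2 - d*b^2
= (-3)^2 - (-174)*(-3)^2
= 9 + 1566
= 1575

1575


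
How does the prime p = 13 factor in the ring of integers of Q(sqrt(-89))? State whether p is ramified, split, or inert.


K = Q(sqrt(-89)). Since d mod 4 = 3, disc(K) = -356.
Check p | disc: -356 mod 13 = 8.
p does not divide disc. Compute Legendre symbol (d/p):
2^((13-1)/2) mod 13 = -1
(d/p) = -1, so p is inert: (p) stays prime with e=1, f=2, g=1.
Therefore p is inert.

inert


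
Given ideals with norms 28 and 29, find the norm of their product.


N(IJ) = N(I) * N(J)
= 28 * 29
= 812

812


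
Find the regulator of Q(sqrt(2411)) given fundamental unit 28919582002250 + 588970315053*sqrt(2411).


epsilon = 28919582002250 + 588970315053*sqrt(2411)
= 5.7839e+13
R = ln(5.7839e+13)
= 31.6887

31.6887


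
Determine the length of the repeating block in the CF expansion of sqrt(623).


Run the CF algorithm for sqrt(623).
a_0 = floor(sqrt(623)) = 24; set m_0=0, q_0=1.
Recurrence: m' = q*a - m,  q' = (d - m'^2)/q,  a' = floor((a_0 + m')/q').
  step 1: m=24, q=47, a=1
  step 2: m=23, q=2, a=23
  step 3: m=23, q=47, a=1
  step 4: m=24, q=1, a=48
a_4 = 2*a_0 = 48, so the period closes here.
sqrt(623) = [24; 1, 23, 1, 48]
Period length = 4

4


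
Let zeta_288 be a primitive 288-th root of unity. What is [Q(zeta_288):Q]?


The degree equals Euler's totient phi(288).
288 = 2^5 * 3^2
phi(288) = 96

96


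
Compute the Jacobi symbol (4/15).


Compute (4/15) via quadratic reciprocity:
  pull out 2: (2/15) = +1  (since 15 mod 8 = 7)
  pull out 2: (2/15) = +1  (since 15 mod 8 = 7)
  (1/15) = 1
Product of signs = 1

1


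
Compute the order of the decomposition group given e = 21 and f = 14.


|D_P| = e * f
= 21 * 14
= 294

294


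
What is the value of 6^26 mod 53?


p = 53 is prime and the exponent is (p-1)/2 = 26, so by Euler's criterion 6^26 = (6/53) = +1 or -1 mod 53.
Compute by square-and-multiply:
  26 = 16 + 8 + 2 (binary 11010)
  Repeated squaring mod 53: 6^1 = 6, 6^2 = 36, 6^4 = 24, 6^8 = 46, 6^16 = 49
  6^26 = 6^16 * 6^8 * 6^2 = 49 * 46 * 36 mod 53
    49 * 46 = 2254 = 28 mod 53
    28 * 36 = 1008 = 1 mod 53
  6^26 = 1 mod 53
Result 1: 6 is a quadratic residue mod 53.
6^26 mod 53 = 1

1


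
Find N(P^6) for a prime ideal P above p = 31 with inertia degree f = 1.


N(P^a) = p^(a*f)
= 31^(6*1)
= 31^6
= 887503681

887503681


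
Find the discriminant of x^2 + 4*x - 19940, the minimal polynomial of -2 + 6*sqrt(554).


The element -2 + 6*sqrt(554) has minimal polynomial:
x^2 + 4*x - 19940
Discriminant = (4)^2 - 4*(-19940)
= 16 + 79760
= 79776

79776


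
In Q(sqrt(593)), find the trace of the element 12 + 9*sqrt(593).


Tr(a + b*sqrt(d)) = (a + b*sqrt(d)) + (a - b*sqrt(d)) = 2a
= 2 * (12)
= 24

24


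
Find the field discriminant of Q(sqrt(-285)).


For K = Q(sqrt(d)) with d squarefree: disc(K) = d if d = 1 mod 4, and disc(K) = 4d if d = 2 or 3 mod 4.
Here d = -285, and d mod 4 = 3.
d = 3 mod 4, not 1 (O_K = Z[sqrt(d)]), so disc(K) = 4d = 4 * (-285) = -1140

-1140


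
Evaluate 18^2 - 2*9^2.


x^2 - d*y^2
= 18^2 - 2*9^2
= 324 - 162
= 162

162


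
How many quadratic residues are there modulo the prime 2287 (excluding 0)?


For prime p, the number of non-zero quadratic residues is (p-1)/2.
= (2287-1)/2
= 1143

1143


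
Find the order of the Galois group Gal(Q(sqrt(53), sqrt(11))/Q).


The 2 square roots of distinct primes are multiplicatively independent over Q,
so [K:Q] = 2^2 and Gal(K/Q) is isomorphic to (Z/2Z)^2.
|Gal| = 2^2 = 4

4


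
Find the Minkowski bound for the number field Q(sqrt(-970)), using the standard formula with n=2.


d = -970, d mod 4 = 2, so disc(K) = 4d = -3880; |disc(K)| = 3880
Imaginary quadratic field, so n = 2, s = r2 = 1, r1 = 0
M = (n!/n^n) * (4/pi)^s * sqrt(|disc(K)|) = (2!/2^2) * (4/pi)^1 * sqrt(3880)
= 0.5 * 1.273240 * 62.289646
= 39.6548

39.6548


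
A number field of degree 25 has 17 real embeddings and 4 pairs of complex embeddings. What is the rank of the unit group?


By Dirichlet's unit theorem:
rank = r1 + r2 - 1
= 17 + 4 - 1
= 20

20


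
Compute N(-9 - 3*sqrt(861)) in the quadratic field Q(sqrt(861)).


N(a + b*sqrt(d)) = a^2 - d*b^2
= (-9)^2 - (861)*(-3)^2
= 81 - 7749
= -7668

-7668


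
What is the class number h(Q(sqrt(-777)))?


K = Q(sqrt(-777)). d mod 4 = 3, so D = disc(K) = 4d = -3108
h(K) equals the number of primitive reduced positive-definite forms (a, b, c) = a*x^2 + b*x*y + c*y^2 with b^2 - 4ac = D,
where reduced means |b| <= a <= c, with b >= 0 whenever |b| = a or a = c, and primitive means gcd(a, b, c) = 1.
Reduced forces 3a^2 <= |D| = 3108, so 1 <= a <= 32; b must have the parity of D, and c = (b^2 - D)/(4a) must be an integer >= a.
Enumerate a = 1..32, b in [-a, a]:
  a=1: (1, 0, 777)  [1]
  a=2: (2, 2, 389)  [1]
  a=3: (3, 0, 259)  [1]
  a=4..5: none
  a=6: (6, 6, 131)  [1]
  a=7: (7, 0, 111)  [1]
  a=8..10: none
  a=11: (11, -4, 71), (11, 4, 71)  [2]
  a=12: none
  a=13: (13, -8, 61), (13, 8, 61)  [2]
  a=14: (14, 14, 59)  [1]
  a=15..20: none
  a=21: (21, 0, 37)  [1]
  a=22: (22, -18, 39), (22, 18, 39)  [2]
  a=23..25: none
  a=26: (26, -18, 33), (26, 18, 33)  [2]
  a=27..28: none
  a=29: (29, 16, 29)  [1]
  a=30..32: none
Total reduced forms: 1 + 1 + 1 + 1 + 1 + 2 + 2 + 1 + 1 + 2 + 2 + 1 = 16
h = 16

16


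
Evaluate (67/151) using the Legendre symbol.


p = 151 is prime, so compute (67/151) with the reciprocity algorithm (Jacobi-symbol steps: pull out 2s via (2/n), flip via reciprocity, reduce):
  reciprocity: (67/151) -> -(151/67)
  reduce: (17/67)
  reciprocity: (17/67) -> +(67/17)
  reduce: (16/17)
  pull out 2: (2/17) = +1  (since 17 mod 8 = 1)
  pull out 2: (2/17) = +1  (since 17 mod 8 = 1)
  pull out 2: (2/17) = +1  (since 17 mod 8 = 1)
  pull out 2: (2/17) = +1  (since 17 mod 8 = 1)
  (1/17) = 1
Product of signs = -1
(67/151) = -1

-1


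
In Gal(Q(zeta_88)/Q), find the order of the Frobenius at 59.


The Frobenius at p in Gal(Q(zeta_n)/Q) = (Z/nZ)* is the class of p, so its order is ord_88(59), the smallest k >= 1 with 59^k = 1 mod 88.
n = 88 = 2^3 * 11, phi(88) = 40; the order divides phi(n).
Divisors of 40: 1, 2, 4, 5, 8, 10, 20, 40
Repeated squaring mod 88: 59^1 = 59, 59^2 = 49, 59^4 = 25, 59^8 = 9, 59^16 = 81, 59^32 = 49
Test divisors in increasing order:
  k=1: 59^1 = 59 mod 88
  k=2: 59^2 = 49 mod 88
  k=4: 59^4 = 25 mod 88
  k=5: 59^5 = 25 * 59 = 67 mod 88
  k=8: 59^8 = 9 mod 88
  k=10: 59^10 = 9 * 49 = 1 mod 88  <- first divisor giving 1
Order = 10

10


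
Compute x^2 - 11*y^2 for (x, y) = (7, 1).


x^2 - d*y^2
= 7^2 - 11*1^2
= 49 - 11
= 38

38


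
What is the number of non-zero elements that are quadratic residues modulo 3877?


For prime p, the number of non-zero quadratic residues is (p-1)/2.
= (3877-1)/2
= 1938

1938


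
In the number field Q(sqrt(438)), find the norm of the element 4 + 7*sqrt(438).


N(a + b*sqrt(d)) = a^2 - d*b^2
= (4)^2 - (438)*(7)^2
= 16 - 21462
= -21446

-21446


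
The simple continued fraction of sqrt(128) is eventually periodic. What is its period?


Run the CF algorithm for sqrt(128).
a_0 = floor(sqrt(128)) = 11; set m_0=0, q_0=1.
Recurrence: m' = q*a - m,  q' = (d - m'^2)/q,  a' = floor((a_0 + m')/q').
  step 1: m=11, q=7, a=3
  step 2: m=10, q=4, a=5
  step 3: m=10, q=7, a=3
  step 4: m=11, q=1, a=22
a_4 = 2*a_0 = 22, so the period closes here.
sqrt(128) = [11; 3, 5, 3, 22]
Period length = 4

4


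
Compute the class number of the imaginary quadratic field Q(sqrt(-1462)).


K = Q(sqrt(-1462)). d mod 4 = 2, so D = disc(K) = 4d = -5848
h(K) equals the number of primitive reduced positive-definite forms (a, b, c) = a*x^2 + b*x*y + c*y^2 with b^2 - 4ac = D,
where reduced means |b| <= a <= c, with b >= 0 whenever |b| = a or a = c, and primitive means gcd(a, b, c) = 1.
Reduced forces 3a^2 <= |D| = 5848, so 1 <= a <= 44; b must have the parity of D, and c = (b^2 - D)/(4a) must be an integer >= a.
Enumerate a = 1..44, b in [-a, a]:
  a=1: (1, 0, 1462)  [1]
  a=2: (2, 0, 731)  [1]
  a=3..6: none
  a=7: (7, -2, 209), (7, 2, 209)  [2]
  a=8..10: none
  a=11: (11, -2, 133), (11, 2, 133)  [2]
  a=12..13: none
  a=14: (14, -12, 107), (14, 12, 107)  [2]
  a=15..16: none
  a=17: (17, 0, 86)  [1]
  a=18: none
  a=19: (19, -2, 77), (19, 2, 77)  [2]
  a=20..21: none
  a=22: (22, -20, 71), (22, 20, 71)  [2]
  a=23..33: none
  a=34: (34, 0, 43)  [1]
  a=35..37: none
  a=38: (38, -36, 47), (38, 36, 47)  [2]
  a=39..44: none
Total reduced forms: 1 + 1 + 2 + 2 + 2 + 1 + 2 + 2 + 1 + 2 = 16
h = 16

16


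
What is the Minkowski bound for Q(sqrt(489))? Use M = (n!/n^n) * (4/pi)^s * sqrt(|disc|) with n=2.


d = 489, d mod 4 = 1, so disc(K) = d = 489; |disc(K)| = 489
Real quadratic field, so n = 2, s = r2 = 0, r1 = 2
M = (n!/n^n) * (4/pi)^s * sqrt(|disc(K)|) = (2!/2^2) * (4/pi)^0 * sqrt(489)
= 0.5 * 1.000000 * 22.113344
= 11.0567

11.0567


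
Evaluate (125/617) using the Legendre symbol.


p = 617 is prime, so compute (125/617) with the reciprocity algorithm (Jacobi-symbol steps: pull out 2s via (2/n), flip via reciprocity, reduce):
  reciprocity: (125/617) -> +(617/125)
  reduce: (117/125)
  reciprocity: (117/125) -> +(125/117)
  reduce: (8/117)
  pull out 2: (2/117) = -1  (since 117 mod 8 = 5)
  pull out 2: (2/117) = -1  (since 117 mod 8 = 5)
  pull out 2: (2/117) = -1  (since 117 mod 8 = 5)
  (1/117) = 1
Product of signs = -1
(125/617) = -1

-1


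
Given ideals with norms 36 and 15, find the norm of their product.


N(IJ) = N(I) * N(J)
= 36 * 15
= 540

540


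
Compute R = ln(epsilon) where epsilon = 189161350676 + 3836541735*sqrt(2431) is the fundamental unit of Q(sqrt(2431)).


epsilon = 189161350676 + 3836541735*sqrt(2431)
= 3.7832e+11
R = ln(3.7832e+11)
= 26.6590

26.6590


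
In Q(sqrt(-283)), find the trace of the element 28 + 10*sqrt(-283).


Tr(a + b*sqrt(d)) = (a + b*sqrt(d)) + (a - b*sqrt(d)) = 2a
= 2 * (28)
= 56

56


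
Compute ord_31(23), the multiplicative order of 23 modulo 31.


We want ord_31(23), the smallest k >= 1 with 23^k = 1 mod 31.
n = 31 = 31, phi(31) = 30; the order divides phi(n).
Divisors of 30: 1, 2, 3, 5, 6, 10, 15, 30
Repeated squaring mod 31: 23^1 = 23, 23^2 = 2, 23^4 = 4, 23^8 = 16, 23^16 = 8
Test divisors in increasing order:
  k=1: 23^1 = 23 mod 31
  k=2: 23^2 = 2 mod 31
  k=3: 23^3 = 2 * 23 = 15 mod 31
  k=5: 23^5 = 4 * 23 = 30 mod 31
  k=6: 23^6 = 4 * 2 = 8 mod 31
  k=10: 23^10 = 16 * 2 = 1 mod 31  <- first divisor giving 1
Order = 10

10


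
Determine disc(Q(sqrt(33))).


For K = Q(sqrt(d)) with d squarefree: disc(K) = d if d = 1 mod 4, and disc(K) = 4d if d = 2 or 3 mod 4.
Here d = 33, and d mod 4 = 1.
d = 1 mod 4 (O_K = Z[(1+sqrt(d))/2]), so disc(K) = d = 33

33


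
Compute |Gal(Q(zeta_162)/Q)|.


|Gal(Q(zeta_162)/Q)| = phi(162)
= 54

54


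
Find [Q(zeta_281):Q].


The degree equals Euler's totient phi(281).
281 = 281
phi(281) = 280

280


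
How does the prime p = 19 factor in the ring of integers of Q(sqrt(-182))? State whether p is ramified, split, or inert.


K = Q(sqrt(-182)). Since d mod 4 = 2, disc(K) = -728.
Check p | disc: -728 mod 19 = 13.
p does not divide disc. Compute Legendre symbol (d/p):
8^((19-1)/2) mod 19 = -1
(d/p) = -1, so p is inert: (p) stays prime with e=1, f=2, g=1.
Therefore p is inert.

inert


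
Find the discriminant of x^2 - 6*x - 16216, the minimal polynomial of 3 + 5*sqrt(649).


The element 3 + 5*sqrt(649) has minimal polynomial:
x^2 - 6*x - 16216
Discriminant = (-6)^2 - 4*(-16216)
= 36 + 64864
= 64900

64900


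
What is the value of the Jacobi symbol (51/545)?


Compute (51/545) via quadratic reciprocity:
  reciprocity: (51/545) -> +(545/51)
  reduce: (35/51)
  reciprocity: (35/51) -> -(51/35)
  reduce: (16/35)
  pull out 2: (2/35) = -1  (since 35 mod 8 = 3)
  pull out 2: (2/35) = -1  (since 35 mod 8 = 3)
  pull out 2: (2/35) = -1  (since 35 mod 8 = 3)
  pull out 2: (2/35) = -1  (since 35 mod 8 = 3)
  (1/35) = 1
Product of signs = -1

-1


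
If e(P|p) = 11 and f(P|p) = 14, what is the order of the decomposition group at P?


|D_P| = e * f
= 11 * 14
= 154

154


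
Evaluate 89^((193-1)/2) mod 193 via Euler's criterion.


p = 193 is prime and the exponent is (p-1)/2 = 96, so by Euler's criterion 89^96 = (89/193) = +1 or -1 mod 193.
Compute by square-and-multiply:
  96 = 64 + 32 (binary 1100000)
  Repeated squaring mod 193: 89^1 = 89, 89^2 = 8, 89^4 = 64, 89^8 = 43, 89^16 = 112, 89^32 = 192, 89^64 = 1
  89^96 = 89^64 * 89^32 = 1 * 192 mod 193
    1 * 192 = 192 = 192 mod 193
  89^96 = 192 mod 193
Result 192 = p - 1 = -1 mod 193: 89 is a quadratic non-residue mod 193. As a residue in [0, p-1] the value is 192.
89^96 mod 193 = 192

192


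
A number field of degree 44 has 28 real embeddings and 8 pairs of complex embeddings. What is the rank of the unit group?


By Dirichlet's unit theorem:
rank = r1 + r2 - 1
= 28 + 8 - 1
= 35

35


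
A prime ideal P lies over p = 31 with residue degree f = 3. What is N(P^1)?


N(P^a) = p^(a*f)
= 31^(1*3)
= 31^3
= 29791

29791


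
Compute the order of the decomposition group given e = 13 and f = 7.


|D_P| = e * f
= 13 * 7
= 91

91


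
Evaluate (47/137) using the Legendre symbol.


p = 137 is prime, so compute (47/137) with the reciprocity algorithm (Jacobi-symbol steps: pull out 2s via (2/n), flip via reciprocity, reduce):
  reciprocity: (47/137) -> +(137/47)
  reduce: (43/47)
  reciprocity: (43/47) -> -(47/43)
  reduce: (4/43)
  pull out 2: (2/43) = -1  (since 43 mod 8 = 3)
  pull out 2: (2/43) = -1  (since 43 mod 8 = 3)
  (1/43) = 1
Product of signs = -1
(47/137) = -1

-1


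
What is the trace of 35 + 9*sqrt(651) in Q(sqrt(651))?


Tr(a + b*sqrt(d)) = (a + b*sqrt(d)) + (a - b*sqrt(d)) = 2a
= 2 * (35)
= 70

70


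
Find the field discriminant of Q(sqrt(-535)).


For K = Q(sqrt(d)) with d squarefree: disc(K) = d if d = 1 mod 4, and disc(K) = 4d if d = 2 or 3 mod 4.
Here d = -535, and d mod 4 = 1.
d = 1 mod 4 (O_K = Z[(1+sqrt(d))/2]), so disc(K) = d = -535

-535


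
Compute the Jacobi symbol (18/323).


Compute (18/323) via quadratic reciprocity:
  pull out 2: (2/323) = -1  (since 323 mod 8 = 3)
  reciprocity: (9/323) -> +(323/9)
  reduce: (8/9)
  pull out 2: (2/9) = +1  (since 9 mod 8 = 1)
  pull out 2: (2/9) = +1  (since 9 mod 8 = 1)
  pull out 2: (2/9) = +1  (since 9 mod 8 = 1)
  (1/9) = 1
Product of signs = -1

-1


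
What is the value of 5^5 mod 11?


p = 11 is prime and the exponent is (p-1)/2 = 5, so by Euler's criterion 5^5 = (5/11) = +1 or -1 mod 11.
Compute by square-and-multiply:
  5 = 4 + 1 (binary 101)
  Repeated squaring mod 11: 5^1 = 5, 5^2 = 3, 5^4 = 9
  5^5 = 5^4 * 5^1 = 9 * 5 mod 11
    9 * 5 = 45 = 1 mod 11
  5^5 = 1 mod 11
Result 1: 5 is a quadratic residue mod 11.
5^5 mod 11 = 1

1


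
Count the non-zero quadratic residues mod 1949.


For prime p, the number of non-zero quadratic residues is (p-1)/2.
= (1949-1)/2
= 974

974


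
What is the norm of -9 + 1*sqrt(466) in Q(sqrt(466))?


N(a + b*sqrt(d)) = a^2 - d*b^2
= (-9)^2 - (466)*(1)^2
= 81 - 466
= -385

-385


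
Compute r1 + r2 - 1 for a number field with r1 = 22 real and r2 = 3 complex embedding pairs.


By Dirichlet's unit theorem:
rank = r1 + r2 - 1
= 22 + 3 - 1
= 24

24


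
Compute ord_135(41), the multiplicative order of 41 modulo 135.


We want ord_135(41), the smallest k >= 1 with 41^k = 1 mod 135.
n = 135 = 3^3 * 5, phi(135) = 72; the order divides phi(n).
Divisors of 72: 1, 2, 3, 4, 6, 8, 9, 12, 18, 24, 36, 72
Repeated squaring mod 135: 41^1 = 41, 41^2 = 61, 41^4 = 76, 41^8 = 106, 41^16 = 31, 41^32 = 16, 41^64 = 121
Test divisors in increasing order:
  k=1: 41^1 = 41 mod 135
  k=2: 41^2 = 61 mod 135
  k=3: 41^3 = 61 * 41 = 71 mod 135
  k=4: 41^4 = 76 mod 135
  k=6: 41^6 = 76 * 61 = 46 mod 135
  k=8: 41^8 = 106 mod 135
  k=9: 41^9 = 106 * 41 = 26 mod 135
  k=12: 41^12 = 106 * 76 = 91 mod 135
  k=18: 41^18 = 31 * 61 = 1 mod 135  <- first divisor giving 1
Order = 18

18


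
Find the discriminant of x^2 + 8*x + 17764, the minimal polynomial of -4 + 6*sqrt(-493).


The element -4 + 6*sqrt(-493) has minimal polynomial:
x^2 + 8*x + 17764
Discriminant = (8)^2 - 4*(17764)
= 64 - 71056
= -70992

-70992


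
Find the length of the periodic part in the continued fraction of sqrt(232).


Run the CF algorithm for sqrt(232).
a_0 = floor(sqrt(232)) = 15; set m_0=0, q_0=1.
Recurrence: m' = q*a - m,  q' = (d - m'^2)/q,  a' = floor((a_0 + m')/q').
  step 1: m=15, q=7, a=4
  step 2: m=13, q=9, a=3
  step 3: m=14, q=4, a=7
  step 4: m=14, q=9, a=3
  step 5: m=13, q=7, a=4
  step 6: m=15, q=1, a=30
a_6 = 2*a_0 = 30, so the period closes here.
sqrt(232) = [15; 4, 3, 7, 3, 4, 30]
Period length = 6

6


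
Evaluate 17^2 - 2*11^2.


x^2 - d*y^2
= 17^2 - 2*11^2
= 289 - 242
= 47

47


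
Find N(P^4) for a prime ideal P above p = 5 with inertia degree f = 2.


N(P^a) = p^(a*f)
= 5^(4*2)
= 5^8
= 390625

390625


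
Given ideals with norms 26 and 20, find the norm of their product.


N(IJ) = N(I) * N(J)
= 26 * 20
= 520

520


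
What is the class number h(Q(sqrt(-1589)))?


K = Q(sqrt(-1589)). d mod 4 = 3, so D = disc(K) = 4d = -6356
h(K) equals the number of primitive reduced positive-definite forms (a, b, c) = a*x^2 + b*x*y + c*y^2 with b^2 - 4ac = D,
where reduced means |b| <= a <= c, with b >= 0 whenever |b| = a or a = c, and primitive means gcd(a, b, c) = 1.
Reduced forces 3a^2 <= |D| = 6356, so 1 <= a <= 46; b must have the parity of D, and c = (b^2 - D)/(4a) must be an integer >= a.
Enumerate a = 1..46, b in [-a, a]:
  a=1: (1, 0, 1589)  [1]
  a=2: (2, 2, 795)  [1]
  a=3: (3, -2, 530), (3, 2, 530)  [2]
  a=4: none
  a=5: (5, -2, 318), (5, 2, 318)  [2]
  a=6: (6, -2, 265), (6, 2, 265)  [2]
  a=7: (7, 0, 227)  [1]
  a=8: none
  a=9: (9, -4, 177), (9, 4, 177)  [2]
  a=10: (10, -2, 159), (10, 2, 159)  [2]
  a=11..12: none
  a=13: (13, -12, 125), (13, 12, 125)  [2]
  a=14: (14, 14, 117)  [1]
  a=15: (15, -8, 107), (15, -2, 106), (15, 2, 106), (15, 8, 107)  [4]
  a=16: none
  a=17: (17, -6, 94), (17, 6, 94)  [2]
  a=18: (18, -14, 91), (18, 14, 91)  [2]
  a=19: (19, -16, 87), (19, 16, 87)  [2]
  a=20: none
  a=21: (21, -14, 78), (21, 14, 78)  [2]
  a=22..24: none
  a=25: (25, -12, 65), (25, 12, 65)  [2]
  a=26: (26, -14, 63), (26, 14, 63)  [2]
  a=27: (27, -4, 59), (27, 4, 59)  [2]
  a=28: none
  a=29: (29, -16, 57), (29, 16, 57)  [2]
  a=30: (30, -22, 57), (30, -2, 53), (30, 2, 53), (30, 22, 57)  [4]
  a=31..33: none
  a=34: (34, -6, 47), (34, 6, 47)  [2]
  a=35: (35, -28, 51), (35, 28, 51)  [2]
  a=36..37: none
  a=38: (38, -22, 45), (38, 22, 45)  [2]
  a=39: (39, -38, 50), (39, -14, 42), (39, 14, 42), (39, 38, 50)  [4]
  a=40: none
  a=41: (41, -32, 45), (41, 32, 45)  [2]
  a=42..46: none
Total reduced forms: 1 + 1 + 2 + 2 + 2 + 1 + 2 + 2 + 2 + 1 + 4 + 2 + 2 + 2 + 2 + 2 + 2 + 2 + 2 + 4 + 2 + 2 + 2 + 4 + 2 = 52
h = 52

52


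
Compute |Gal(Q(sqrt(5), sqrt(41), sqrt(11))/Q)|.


The 3 square roots of distinct primes are multiplicatively independent over Q,
so [K:Q] = 2^3 and Gal(K/Q) is isomorphic to (Z/2Z)^3.
|Gal| = 2^3 = 8

8


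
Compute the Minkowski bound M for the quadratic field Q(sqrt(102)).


d = 102, d mod 4 = 2, so disc(K) = 4d = 408; |disc(K)| = 408
Real quadratic field, so n = 2, s = r2 = 0, r1 = 2
M = (n!/n^n) * (4/pi)^s * sqrt(|disc(K)|) = (2!/2^2) * (4/pi)^0 * sqrt(408)
= 0.5 * 1.000000 * 20.199010
= 10.0995

10.0995


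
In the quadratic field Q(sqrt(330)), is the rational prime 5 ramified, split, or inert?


K = Q(sqrt(330)). Since d mod 4 = 2, disc(K) = 1320.
Check p | disc: 1320 mod 5 = 0.
p divides disc, so p ramifies: (p) = P^2 with e=2, f=1, g=1.
Therefore p is ramified.

ramified


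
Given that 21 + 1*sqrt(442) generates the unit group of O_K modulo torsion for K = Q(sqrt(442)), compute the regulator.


epsilon = 21 + 1*sqrt(442)
= 42.0238
R = ln(42.0238)
= 3.7382

3.7382


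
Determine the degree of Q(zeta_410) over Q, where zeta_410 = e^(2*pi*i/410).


The degree equals Euler's totient phi(410).
410 = 2 * 5 * 41
phi(410) = 160

160


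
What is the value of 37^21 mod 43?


p = 43 is prime and the exponent is (p-1)/2 = 21, so by Euler's criterion 37^21 = (37/43) = +1 or -1 mod 43.
Compute by square-and-multiply:
  21 = 16 + 4 + 1 (binary 10101)
  Repeated squaring mod 43: 37^1 = 37, 37^2 = 36, 37^4 = 6, 37^8 = 36, 37^16 = 6
  37^21 = 37^16 * 37^4 * 37^1 = 6 * 6 * 37 mod 43
    6 * 6 = 36 = 36 mod 43
    36 * 37 = 1332 = 42 mod 43
  37^21 = 42 mod 43
Result 42 = p - 1 = -1 mod 43: 37 is a quadratic non-residue mod 43. As a residue in [0, p-1] the value is 42.
37^21 mod 43 = 42

42


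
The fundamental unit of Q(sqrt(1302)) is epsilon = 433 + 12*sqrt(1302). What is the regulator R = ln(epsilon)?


epsilon = 433 + 12*sqrt(1302)
= 865.9988
R = ln(865.9988)
= 6.7639

6.7639


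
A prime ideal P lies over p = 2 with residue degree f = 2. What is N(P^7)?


N(P^a) = p^(a*f)
= 2^(7*2)
= 2^14
= 16384

16384


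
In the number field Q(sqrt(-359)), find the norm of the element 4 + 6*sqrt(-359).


N(a + b*sqrt(d)) = a^2 - d*b^2
= (4)^2 - (-359)*(6)^2
= 16 + 12924
= 12940

12940


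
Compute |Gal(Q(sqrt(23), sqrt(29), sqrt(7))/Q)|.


The 3 square roots of distinct primes are multiplicatively independent over Q,
so [K:Q] = 2^3 and Gal(K/Q) is isomorphic to (Z/2Z)^3.
|Gal| = 2^3 = 8

8


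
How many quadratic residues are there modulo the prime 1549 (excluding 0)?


For prime p, the number of non-zero quadratic residues is (p-1)/2.
= (1549-1)/2
= 774

774


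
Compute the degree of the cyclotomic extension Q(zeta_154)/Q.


The degree equals Euler's totient phi(154).
154 = 2 * 7 * 11
phi(154) = 60

60


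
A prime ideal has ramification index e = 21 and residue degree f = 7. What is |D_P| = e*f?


|D_P| = e * f
= 21 * 7
= 147

147


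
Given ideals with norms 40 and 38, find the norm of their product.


N(IJ) = N(I) * N(J)
= 40 * 38
= 1520

1520


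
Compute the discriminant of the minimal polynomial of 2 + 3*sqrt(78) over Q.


The element 2 + 3*sqrt(78) has minimal polynomial:
x^2 - 4*x - 698
Discriminant = (-4)^2 - 4*(-698)
= 16 + 2792
= 2808

2808


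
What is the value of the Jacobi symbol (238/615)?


Compute (238/615) via quadratic reciprocity:
  pull out 2: (2/615) = +1  (since 615 mod 8 = 7)
  reciprocity: (119/615) -> -(615/119)
  reduce: (20/119)
  pull out 2: (2/119) = +1  (since 119 mod 8 = 7)
  pull out 2: (2/119) = +1  (since 119 mod 8 = 7)
  reciprocity: (5/119) -> +(119/5)
  reduce: (4/5)
  pull out 2: (2/5) = -1  (since 5 mod 8 = 5)
  pull out 2: (2/5) = -1  (since 5 mod 8 = 5)
  (1/5) = 1
Product of signs = -1

-1


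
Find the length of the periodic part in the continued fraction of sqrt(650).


Run the CF algorithm for sqrt(650).
a_0 = floor(sqrt(650)) = 25; set m_0=0, q_0=1.
Recurrence: m' = q*a - m,  q' = (d - m'^2)/q,  a' = floor((a_0 + m')/q').
  step 1: m=25, q=25, a=2
  step 2: m=25, q=1, a=50
a_2 = 2*a_0 = 50, so the period closes here.
sqrt(650) = [25; 2, 50]
Period length = 2

2


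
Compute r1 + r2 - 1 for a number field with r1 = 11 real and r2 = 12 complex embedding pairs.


By Dirichlet's unit theorem:
rank = r1 + r2 - 1
= 11 + 12 - 1
= 22

22


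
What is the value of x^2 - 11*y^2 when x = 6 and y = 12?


x^2 - d*y^2
= 6^2 - 11*12^2
= 36 - 1584
= -1548

-1548


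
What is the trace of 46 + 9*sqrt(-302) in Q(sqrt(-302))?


Tr(a + b*sqrt(d)) = (a + b*sqrt(d)) + (a - b*sqrt(d)) = 2a
= 2 * (46)
= 92

92


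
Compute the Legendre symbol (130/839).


p = 839 is prime, so compute (130/839) with the reciprocity algorithm (Jacobi-symbol steps: pull out 2s via (2/n), flip via reciprocity, reduce):
  pull out 2: (2/839) = +1  (since 839 mod 8 = 7)
  reciprocity: (65/839) -> +(839/65)
  reduce: (59/65)
  reciprocity: (59/65) -> +(65/59)
  reduce: (6/59)
  pull out 2: (2/59) = -1  (since 59 mod 8 = 3)
  reciprocity: (3/59) -> -(59/3)
  reduce: (2/3)
  pull out 2: (2/3) = -1  (since 3 mod 8 = 3)
  (1/3) = 1
Product of signs = -1
(130/839) = -1

-1


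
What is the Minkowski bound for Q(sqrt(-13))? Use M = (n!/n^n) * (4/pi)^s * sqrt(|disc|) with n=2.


d = -13, d mod 4 = 3, so disc(K) = 4d = -52; |disc(K)| = 52
Imaginary quadratic field, so n = 2, s = r2 = 1, r1 = 0
M = (n!/n^n) * (4/pi)^s * sqrt(|disc(K)|) = (2!/2^2) * (4/pi)^1 * sqrt(52)
= 0.5 * 1.273240 * 7.211103
= 4.5907

4.5907


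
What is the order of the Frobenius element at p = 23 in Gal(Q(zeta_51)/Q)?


The Frobenius at p in Gal(Q(zeta_n)/Q) = (Z/nZ)* is the class of p, so its order is ord_51(23), the smallest k >= 1 with 23^k = 1 mod 51.
n = 51 = 3 * 17, phi(51) = 32; the order divides phi(n).
Divisors of 32: 1, 2, 4, 8, 16, 32
Repeated squaring mod 51: 23^1 = 23, 23^2 = 19, 23^4 = 4, 23^8 = 16, 23^16 = 1, 23^32 = 1
Test divisors in increasing order:
  k=1: 23^1 = 23 mod 51
  k=2: 23^2 = 19 mod 51
  k=4: 23^4 = 4 mod 51
  k=8: 23^8 = 16 mod 51
  k=16: 23^16 = 1 mod 51  <- first divisor giving 1
Order = 16

16


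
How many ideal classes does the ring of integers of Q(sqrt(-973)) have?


K = Q(sqrt(-973)). d mod 4 = 3, so D = disc(K) = 4d = -3892
h(K) equals the number of primitive reduced positive-definite forms (a, b, c) = a*x^2 + b*x*y + c*y^2 with b^2 - 4ac = D,
where reduced means |b| <= a <= c, with b >= 0 whenever |b| = a or a = c, and primitive means gcd(a, b, c) = 1.
Reduced forces 3a^2 <= |D| = 3892, so 1 <= a <= 36; b must have the parity of D, and c = (b^2 - D)/(4a) must be an integer >= a.
Enumerate a = 1..36, b in [-a, a]:
  a=1: (1, 0, 973)  [1]
  a=2: (2, 2, 487)  [1]
  a=3..6: none
  a=7: (7, 0, 139)  [1]
  a=8..13: none
  a=14: (14, 14, 73)  [1]
  a=15..16: none
  a=17: (17, -16, 61), (17, 16, 61)  [2]
  a=18..22: none
  a=23: (23, -8, 43), (23, 8, 43)  [2]
  a=24..28: none
  a=29: (29, -20, 37), (29, 20, 37)  [2]
  a=30: none
  a=31: (31, -18, 34), (31, 18, 34)  [2]
  a=32..36: none
Total reduced forms: 1 + 1 + 1 + 1 + 2 + 2 + 2 + 2 = 12
h = 12

12


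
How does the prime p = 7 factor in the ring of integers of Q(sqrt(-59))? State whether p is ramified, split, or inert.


K = Q(sqrt(-59)). Since d mod 4 = 1, disc(K) = -59.
Check p | disc: -59 mod 7 = 4.
p does not divide disc. Compute Legendre symbol (d/p):
4^((7-1)/2) mod 7 = 1
(d/p) = 1, so p splits: (p) = P*P' with e=1, f=1, g=2.
Therefore p is split.

split


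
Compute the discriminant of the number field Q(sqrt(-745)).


For K = Q(sqrt(d)) with d squarefree: disc(K) = d if d = 1 mod 4, and disc(K) = 4d if d = 2 or 3 mod 4.
Here d = -745, and d mod 4 = 3.
d = 3 mod 4, not 1 (O_K = Z[sqrt(d)]), so disc(K) = 4d = 4 * (-745) = -2980

-2980


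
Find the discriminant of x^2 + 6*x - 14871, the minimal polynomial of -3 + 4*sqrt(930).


The element -3 + 4*sqrt(930) has minimal polynomial:
x^2 + 6*x - 14871
Discriminant = (6)^2 - 4*(-14871)
= 36 + 59484
= 59520

59520


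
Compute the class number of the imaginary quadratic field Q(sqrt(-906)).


K = Q(sqrt(-906)). d mod 4 = 2, so D = disc(K) = 4d = -3624
h(K) equals the number of primitive reduced positive-definite forms (a, b, c) = a*x^2 + b*x*y + c*y^2 with b^2 - 4ac = D,
where reduced means |b| <= a <= c, with b >= 0 whenever |b| = a or a = c, and primitive means gcd(a, b, c) = 1.
Reduced forces 3a^2 <= |D| = 3624, so 1 <= a <= 34; b must have the parity of D, and c = (b^2 - D)/(4a) must be an integer >= a.
Enumerate a = 1..34, b in [-a, a]:
  a=1: (1, 0, 906)  [1]
  a=2: (2, 0, 453)  [1]
  a=3: (3, 0, 302)  [1]
  a=4: none
  a=5: (5, -4, 182), (5, 4, 182)  [2]
  a=6: (6, 0, 151)  [1]
  a=7: (7, -4, 130), (7, 4, 130)  [2]
  a=8..9: none
  a=10: (10, -4, 91), (10, 4, 91)  [2]
  a=11..12: none
  a=13: (13, -4, 70), (13, 4, 70)  [2]
  a=14: (14, -4, 65), (14, 4, 65)  [2]
  a=15: (15, -6, 61), (15, 6, 61)  [2]
  a=16..18: none
  a=19: (19, -10, 49), (19, 10, 49)  [2]
  a=20: none
  a=21: (21, -18, 47), (21, 18, 47)  [2]
  a=22..24: none
  a=25: (25, -24, 42), (25, 24, 42)  [2]
  a=26: (26, -4, 35), (26, 4, 35)  [2]
  a=27..28: none
  a=29: (29, -28, 38), (29, 28, 38)  [2]
  a=30: (30, -24, 35), (30, 24, 35)  [2]
  a=31..34: none
Total reduced forms: 1 + 1 + 1 + 2 + 1 + 2 + 2 + 2 + 2 + 2 + 2 + 2 + 2 + 2 + 2 + 2 = 28
h = 28

28


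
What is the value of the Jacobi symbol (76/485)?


Compute (76/485) via quadratic reciprocity:
  pull out 2: (2/485) = -1  (since 485 mod 8 = 5)
  pull out 2: (2/485) = -1  (since 485 mod 8 = 5)
  reciprocity: (19/485) -> +(485/19)
  reduce: (10/19)
  pull out 2: (2/19) = -1  (since 19 mod 8 = 3)
  reciprocity: (5/19) -> +(19/5)
  reduce: (4/5)
  pull out 2: (2/5) = -1  (since 5 mod 8 = 5)
  pull out 2: (2/5) = -1  (since 5 mod 8 = 5)
  (1/5) = 1
Product of signs = -1

-1


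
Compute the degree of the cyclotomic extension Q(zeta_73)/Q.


The degree equals Euler's totient phi(73).
73 = 73
phi(73) = 72

72


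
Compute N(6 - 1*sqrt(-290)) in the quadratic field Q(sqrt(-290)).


N(a + b*sqrt(d)) = a^2 - d*b^2
= (6)^2 - (-290)*(-1)^2
= 36 + 290
= 326

326


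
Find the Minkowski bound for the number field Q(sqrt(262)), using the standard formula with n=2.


d = 262, d mod 4 = 2, so disc(K) = 4d = 1048; |disc(K)| = 1048
Real quadratic field, so n = 2, s = r2 = 0, r1 = 2
M = (n!/n^n) * (4/pi)^s * sqrt(|disc(K)|) = (2!/2^2) * (4/pi)^0 * sqrt(1048)
= 0.5 * 1.000000 * 32.372828
= 16.1864

16.1864


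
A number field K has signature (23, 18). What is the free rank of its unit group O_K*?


By Dirichlet's unit theorem:
rank = r1 + r2 - 1
= 23 + 18 - 1
= 40

40


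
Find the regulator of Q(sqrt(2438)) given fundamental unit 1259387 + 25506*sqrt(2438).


epsilon = 1259387 + 25506*sqrt(2438)
= 2.5188e+06
R = ln(2.5188e+06)
= 14.7393

14.7393


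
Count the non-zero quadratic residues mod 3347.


For prime p, the number of non-zero quadratic residues is (p-1)/2.
= (3347-1)/2
= 1673

1673


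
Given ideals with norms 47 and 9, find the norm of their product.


N(IJ) = N(I) * N(J)
= 47 * 9
= 423

423


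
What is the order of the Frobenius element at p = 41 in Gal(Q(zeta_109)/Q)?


The Frobenius at p in Gal(Q(zeta_n)/Q) = (Z/nZ)* is the class of p, so its order is ord_109(41), the smallest k >= 1 with 41^k = 1 mod 109.
n = 109 = 109, phi(109) = 108; the order divides phi(n).
Divisors of 108: 1, 2, 3, 4, 6, 9, 12, 18, 27, 36, 54, 108
Repeated squaring mod 109: 41^1 = 41, 41^2 = 46, 41^4 = 45, 41^8 = 63, 41^16 = 45, 41^32 = 63, 41^64 = 45
Test divisors in increasing order:
  k=1: 41^1 = 41 mod 109
  k=2: 41^2 = 46 mod 109
  k=3: 41^3 = 46 * 41 = 33 mod 109
  k=4: 41^4 = 45 mod 109
  k=6: 41^6 = 45 * 46 = 108 mod 109
  k=9: 41^9 = 63 * 41 = 76 mod 109
  k=12: 41^12 = 63 * 45 = 1 mod 109  <- first divisor giving 1
Order = 12

12


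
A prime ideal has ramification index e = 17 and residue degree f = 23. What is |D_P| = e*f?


|D_P| = e * f
= 17 * 23
= 391

391


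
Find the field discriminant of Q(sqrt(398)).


For K = Q(sqrt(d)) with d squarefree: disc(K) = d if d = 1 mod 4, and disc(K) = 4d if d = 2 or 3 mod 4.
Here d = 398, and d mod 4 = 2.
d = 2 mod 4, not 1 (O_K = Z[sqrt(d)]), so disc(K) = 4d = 4 * (398) = 1592

1592


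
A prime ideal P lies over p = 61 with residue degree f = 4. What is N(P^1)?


N(P^a) = p^(a*f)
= 61^(1*4)
= 61^4
= 13845841

13845841


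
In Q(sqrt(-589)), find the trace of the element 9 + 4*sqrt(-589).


Tr(a + b*sqrt(d)) = (a + b*sqrt(d)) + (a - b*sqrt(d)) = 2a
= 2 * (9)
= 18

18


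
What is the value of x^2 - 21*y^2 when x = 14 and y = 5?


x^2 - d*y^2
= 14^2 - 21*5^2
= 196 - 525
= -329

-329


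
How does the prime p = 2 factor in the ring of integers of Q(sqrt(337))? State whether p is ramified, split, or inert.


K = Q(sqrt(337)). Since d mod 4 = 1, disc(K) = 337.
Check p | disc: 337 mod 2 = 1.
p=2 does not divide disc (d is 1 mod 4). 2 splits iff d = 1 mod 8.
d mod 8 = 1, so (d/2) = 1.
(d/p) = 1, so p splits: (p) = P*P' with e=1, f=1, g=2.
Therefore p is split.

split


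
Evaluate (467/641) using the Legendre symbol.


p = 641 is prime, so compute (467/641) with the reciprocity algorithm (Jacobi-symbol steps: pull out 2s via (2/n), flip via reciprocity, reduce):
  reciprocity: (467/641) -> +(641/467)
  reduce: (174/467)
  pull out 2: (2/467) = -1  (since 467 mod 8 = 3)
  reciprocity: (87/467) -> -(467/87)
  reduce: (32/87)
  pull out 2: (2/87) = +1  (since 87 mod 8 = 7)
  pull out 2: (2/87) = +1  (since 87 mod 8 = 7)
  pull out 2: (2/87) = +1  (since 87 mod 8 = 7)
  pull out 2: (2/87) = +1  (since 87 mod 8 = 7)
  pull out 2: (2/87) = +1  (since 87 mod 8 = 7)
  (1/87) = 1
Product of signs = 1
(467/641) = 1

1


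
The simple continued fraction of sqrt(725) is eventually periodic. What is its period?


Run the CF algorithm for sqrt(725).
a_0 = floor(sqrt(725)) = 26; set m_0=0, q_0=1.
Recurrence: m' = q*a - m,  q' = (d - m'^2)/q,  a' = floor((a_0 + m')/q').
  step 1: m=26, q=49, a=1
  step 2: m=23, q=4, a=12
  step 3: m=25, q=25, a=2
  step 4: m=25, q=4, a=12
  step 5: m=23, q=49, a=1
  step 6: m=26, q=1, a=52
a_6 = 2*a_0 = 52, so the period closes here.
sqrt(725) = [26; 1, 12, 2, 12, 1, 52]
Period length = 6

6


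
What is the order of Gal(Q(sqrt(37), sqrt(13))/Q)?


The 2 square roots of distinct primes are multiplicatively independent over Q,
so [K:Q] = 2^2 and Gal(K/Q) is isomorphic to (Z/2Z)^2.
|Gal| = 2^2 = 4

4


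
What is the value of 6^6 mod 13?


p = 13 is prime and the exponent is (p-1)/2 = 6, so by Euler's criterion 6^6 = (6/13) = +1 or -1 mod 13.
Compute by square-and-multiply:
  6 = 4 + 2 (binary 110)
  Repeated squaring mod 13: 6^1 = 6, 6^2 = 10, 6^4 = 9
  6^6 = 6^4 * 6^2 = 9 * 10 mod 13
    9 * 10 = 90 = 12 mod 13
  6^6 = 12 mod 13
Result 12 = p - 1 = -1 mod 13: 6 is a quadratic non-residue mod 13. As a residue in [0, p-1] the value is 12.
6^6 mod 13 = 12

12


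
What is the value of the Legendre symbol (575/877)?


p = 877 is prime, so compute (575/877) with the reciprocity algorithm (Jacobi-symbol steps: pull out 2s via (2/n), flip via reciprocity, reduce):
  reciprocity: (575/877) -> +(877/575)
  reduce: (302/575)
  pull out 2: (2/575) = +1  (since 575 mod 8 = 7)
  reciprocity: (151/575) -> -(575/151)
  reduce: (122/151)
  pull out 2: (2/151) = +1  (since 151 mod 8 = 7)
  reciprocity: (61/151) -> +(151/61)
  reduce: (29/61)
  reciprocity: (29/61) -> +(61/29)
  reduce: (3/29)
  reciprocity: (3/29) -> +(29/3)
  reduce: (2/3)
  pull out 2: (2/3) = -1  (since 3 mod 8 = 3)
  (1/3) = 1
Product of signs = 1
(575/877) = 1

1


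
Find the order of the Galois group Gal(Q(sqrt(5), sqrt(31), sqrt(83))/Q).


The 3 square roots of distinct primes are multiplicatively independent over Q,
so [K:Q] = 2^3 and Gal(K/Q) is isomorphic to (Z/2Z)^3.
|Gal| = 2^3 = 8

8


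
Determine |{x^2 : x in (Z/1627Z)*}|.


For prime p, the number of non-zero quadratic residues is (p-1)/2.
= (1627-1)/2
= 813

813


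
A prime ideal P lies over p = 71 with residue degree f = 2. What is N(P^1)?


N(P^a) = p^(a*f)
= 71^(1*2)
= 71^2
= 5041

5041


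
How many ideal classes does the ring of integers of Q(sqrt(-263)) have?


K = Q(sqrt(-263)). d mod 4 = 1, so D = disc(K) = d = -263
h(K) equals the number of primitive reduced positive-definite forms (a, b, c) = a*x^2 + b*x*y + c*y^2 with b^2 - 4ac = D,
where reduced means |b| <= a <= c, with b >= 0 whenever |b| = a or a = c, and primitive means gcd(a, b, c) = 1.
Reduced forces 3a^2 <= |D| = 263, so 1 <= a <= 9; b must have the parity of D, and c = (b^2 - D)/(4a) must be an integer >= a.
Enumerate a = 1..9, b in [-a, a]:
  a=1: (1, 1, 66)  [1]
  a=2: (2, -1, 33), (2, 1, 33)  [2]
  a=3: (3, -1, 22), (3, 1, 22)  [2]
  a=4: (4, -3, 17), (4, 3, 17)  [2]
  a=5: none
  a=6: (6, -5, 12), (6, -1, 11), (6, 1, 11), (6, 5, 12)  [4]
  a=7: none
  a=8: (8, -5, 9), (8, 5, 9)  [2]
  a=9: none
Total reduced forms: 1 + 2 + 2 + 2 + 4 + 2 = 13
h = 13

13


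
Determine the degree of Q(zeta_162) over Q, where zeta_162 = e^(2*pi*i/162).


The degree equals Euler's totient phi(162).
162 = 2 * 3^4
phi(162) = 54

54


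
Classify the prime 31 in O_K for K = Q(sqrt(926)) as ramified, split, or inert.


K = Q(sqrt(926)). Since d mod 4 = 2, disc(K) = 3704.
Check p | disc: 3704 mod 31 = 15.
p does not divide disc. Compute Legendre symbol (d/p):
27^((31-1)/2) mod 31 = -1
(d/p) = -1, so p is inert: (p) stays prime with e=1, f=2, g=1.
Therefore p is inert.

inert


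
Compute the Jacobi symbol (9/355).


Compute (9/355) via quadratic reciprocity:
  reciprocity: (9/355) -> +(355/9)
  reduce: (4/9)
  pull out 2: (2/9) = +1  (since 9 mod 8 = 1)
  pull out 2: (2/9) = +1  (since 9 mod 8 = 1)
  (1/9) = 1
Product of signs = 1

1


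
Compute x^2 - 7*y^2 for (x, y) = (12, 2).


x^2 - d*y^2
= 12^2 - 7*2^2
= 144 - 28
= 116

116


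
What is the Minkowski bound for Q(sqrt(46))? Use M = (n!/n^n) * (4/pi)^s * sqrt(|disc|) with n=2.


d = 46, d mod 4 = 2, so disc(K) = 4d = 184; |disc(K)| = 184
Real quadratic field, so n = 2, s = r2 = 0, r1 = 2
M = (n!/n^n) * (4/pi)^s * sqrt(|disc(K)|) = (2!/2^2) * (4/pi)^0 * sqrt(184)
= 0.5 * 1.000000 * 13.564660
= 6.7823

6.7823


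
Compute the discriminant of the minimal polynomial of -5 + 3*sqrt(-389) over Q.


The element -5 + 3*sqrt(-389) has minimal polynomial:
x^2 + 10*x + 3526
Discriminant = (10)^2 - 4*(3526)
= 100 - 14104
= -14004

-14004


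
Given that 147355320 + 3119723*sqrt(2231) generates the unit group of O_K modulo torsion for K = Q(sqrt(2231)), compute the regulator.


epsilon = 147355320 + 3119723*sqrt(2231)
= 2.9471e+08
R = ln(2.9471e+08)
= 19.5015

19.5015


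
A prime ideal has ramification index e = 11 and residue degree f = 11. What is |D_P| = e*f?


|D_P| = e * f
= 11 * 11
= 121

121


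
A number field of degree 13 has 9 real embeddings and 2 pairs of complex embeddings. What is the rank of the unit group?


By Dirichlet's unit theorem:
rank = r1 + r2 - 1
= 9 + 2 - 1
= 10

10


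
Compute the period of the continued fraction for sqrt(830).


Run the CF algorithm for sqrt(830).
a_0 = floor(sqrt(830)) = 28; set m_0=0, q_0=1.
Recurrence: m' = q*a - m,  q' = (d - m'^2)/q,  a' = floor((a_0 + m')/q').
  step 1: m=28, q=46, a=1
  step 2: m=18, q=11, a=4
  step 3: m=26, q=14, a=3
  step 4: m=16, q=41, a=1
  step 5: m=25, q=5, a=10
  step 6: m=25, q=41, a=1
  step 7: m=16, q=14, a=3
  step 8: m=26, q=11, a=4
  step 9: m=18, q=46, a=1
  step 10: m=28, q=1, a=56
a_10 = 2*a_0 = 56, so the period closes here.
sqrt(830) = [28; 1, 4, 3, 1, 10, 1, 3, 4, 1, 56]
Period length = 10

10


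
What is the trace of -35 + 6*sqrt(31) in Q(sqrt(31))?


Tr(a + b*sqrt(d)) = (a + b*sqrt(d)) + (a - b*sqrt(d)) = 2a
= 2 * (-35)
= -70

-70


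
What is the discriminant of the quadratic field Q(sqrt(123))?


For K = Q(sqrt(d)) with d squarefree: disc(K) = d if d = 1 mod 4, and disc(K) = 4d if d = 2 or 3 mod 4.
Here d = 123, and d mod 4 = 3.
d = 3 mod 4, not 1 (O_K = Z[sqrt(d)]), so disc(K) = 4d = 4 * (123) = 492

492


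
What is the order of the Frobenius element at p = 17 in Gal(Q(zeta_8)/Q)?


The Frobenius at p in Gal(Q(zeta_n)/Q) = (Z/nZ)* is the class of p, so its order is ord_8(17), the smallest k >= 1 with 17^k = 1 mod 8.
n = 8 = 2^3, phi(8) = 4; the order divides phi(n).
Divisors of 4: 1, 2, 4
Repeated squaring mod 8: 17^1 = 1, 17^2 = 1, 17^4 = 1
Test divisors in increasing order:
  k=1: 17^1 = 1 mod 8  <- first divisor giving 1
Order = 1

1
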